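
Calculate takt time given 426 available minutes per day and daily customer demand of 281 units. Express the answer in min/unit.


Formula: Takt Time = Available Production Time / Customer Demand
Takt = 426 min/day / 281 units/day
Takt = 1.52 min/unit

1.52 min/unit


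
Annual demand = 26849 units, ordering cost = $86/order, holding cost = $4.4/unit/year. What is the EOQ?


Formula: EOQ = sqrt(2 * D * S / H)
Numerator: 2 * 26849 * 86 = 4618028
2DS/H = 4618028 / 4.4 = 1049551.8
EOQ = sqrt(1049551.8) = 1024.5 units

1024.5 units


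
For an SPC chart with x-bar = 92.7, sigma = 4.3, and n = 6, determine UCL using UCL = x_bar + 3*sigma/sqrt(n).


UCL = 92.7 + 3 * 4.3 / sqrt(6)

97.97


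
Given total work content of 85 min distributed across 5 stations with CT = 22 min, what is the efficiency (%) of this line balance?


Formula: Efficiency = Sum of Task Times / (N_stations * CT) * 100
Total station capacity = 5 stations * 22 min = 110 min
Efficiency = 85 / 110 * 100 = 77.3%

77.3%


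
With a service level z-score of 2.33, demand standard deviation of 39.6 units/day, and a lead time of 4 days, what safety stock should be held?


Formula: SS = z * sigma_d * sqrt(LT)
sqrt(LT) = sqrt(4) = 2.0
SS = 2.33 * 39.6 * 2.0
SS = 184.5 units

184.5 units


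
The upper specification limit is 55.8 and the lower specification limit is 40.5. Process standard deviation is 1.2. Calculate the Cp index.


Cp = (55.8 - 40.5) / (6 * 1.2)

2.13


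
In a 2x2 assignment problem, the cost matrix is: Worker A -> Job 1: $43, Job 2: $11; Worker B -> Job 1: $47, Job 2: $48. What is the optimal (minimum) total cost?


Option 1: A->1 + B->2 = $43 + $48 = $91
Option 2: A->2 + B->1 = $11 + $47 = $58
Min cost = min($91, $58) = $58

$58


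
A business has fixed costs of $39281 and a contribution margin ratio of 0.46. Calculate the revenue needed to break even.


Formula: BER = Fixed Costs / Contribution Margin Ratio
BER = $39281 / 0.46
BER = $85393.48 (to the nearest cent)

$85393.48


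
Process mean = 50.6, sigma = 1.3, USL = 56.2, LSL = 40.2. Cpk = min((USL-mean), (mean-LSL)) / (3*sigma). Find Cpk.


Cpu = (56.2 - 50.6) / (3 * 1.3) = 1.44
Cpl = (50.6 - 40.2) / (3 * 1.3) = 2.67
Cpk = min(1.44, 2.67) = 1.44

1.44


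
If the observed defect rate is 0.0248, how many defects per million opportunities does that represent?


DPMO = defect_rate * 1000000 = 0.0248 * 1000000

24800


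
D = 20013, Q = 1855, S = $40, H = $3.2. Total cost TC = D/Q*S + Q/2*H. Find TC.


TC = 20013/1855 * 40 + 1855/2 * 3.2

$3399.55


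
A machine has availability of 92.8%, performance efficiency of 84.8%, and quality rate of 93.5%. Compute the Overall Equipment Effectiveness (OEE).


Formula: OEE = Availability * Performance * Quality / 10000
A * P = 92.8% * 84.8% / 100 = 78.69%
OEE = 78.69% * 93.5% / 100 = 73.6%

73.6%


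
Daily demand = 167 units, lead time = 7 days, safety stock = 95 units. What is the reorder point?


Formula: ROP = (Daily Demand * Lead Time) + Safety Stock
Demand during lead time = 167 * 7 = 1169 units
ROP = 1169 + 95 = 1264 units

1264 units


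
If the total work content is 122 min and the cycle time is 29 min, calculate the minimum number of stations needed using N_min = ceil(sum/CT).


Formula: N_min = ceil(Sum of Task Times / Cycle Time)
N_min = ceil(122 min / 29 min) = ceil(4.2069)
N_min = 5 stations

5


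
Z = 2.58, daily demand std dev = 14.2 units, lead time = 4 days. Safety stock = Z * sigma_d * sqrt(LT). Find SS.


Formula: SS = z * sigma_d * sqrt(LT)
sqrt(LT) = sqrt(4) = 2.0
SS = 2.58 * 14.2 * 2.0
SS = 73.3 units

73.3 units


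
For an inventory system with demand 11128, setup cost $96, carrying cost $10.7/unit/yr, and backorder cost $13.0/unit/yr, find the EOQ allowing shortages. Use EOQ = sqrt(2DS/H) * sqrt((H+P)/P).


Formula: EOQ* = sqrt(2DS/H) * sqrt((H+P)/P)
Base EOQ = sqrt(2*11128*96/10.7) = 446.86 units
Correction = sqrt((10.7+13.0)/13.0) = 1.35021
EOQ* = 446.86 * 1.35021 = 603.4 units

603.4 units


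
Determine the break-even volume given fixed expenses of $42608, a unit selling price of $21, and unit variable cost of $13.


Formula: BEQ = Fixed Costs / (Price - Variable Cost)
Contribution margin = $21 - $13 = $8/unit
BEQ = ceil($42608 / $8/unit) = ceil(5326.0) = 5326 units

5326 units


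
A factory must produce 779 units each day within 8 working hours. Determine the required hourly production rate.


Formula: Production Rate = Daily Demand / Available Hours
Rate = 779 units/day / 8 hours/day
Rate = 97.4 units/hour

97.4 units/hour


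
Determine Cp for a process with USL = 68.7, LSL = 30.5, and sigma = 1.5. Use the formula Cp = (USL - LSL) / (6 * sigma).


Cp = (68.7 - 30.5) / (6 * 1.5)

4.24


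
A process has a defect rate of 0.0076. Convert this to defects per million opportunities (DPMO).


DPMO = defect_rate * 1000000 = 0.0076 * 1000000

7600


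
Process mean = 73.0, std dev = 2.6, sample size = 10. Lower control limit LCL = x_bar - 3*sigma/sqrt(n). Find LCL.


LCL = 73.0 - 3 * 2.6 / sqrt(10)

70.53


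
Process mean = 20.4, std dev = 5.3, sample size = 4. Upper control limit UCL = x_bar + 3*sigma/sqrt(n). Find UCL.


UCL = 20.4 + 3 * 5.3 / sqrt(4)

28.35


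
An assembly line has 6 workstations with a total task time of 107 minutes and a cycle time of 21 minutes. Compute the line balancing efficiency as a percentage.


Formula: Efficiency = Sum of Task Times / (N_stations * CT) * 100
Total station capacity = 6 stations * 21 min = 126 min
Efficiency = 107 / 126 * 100 = 84.9%

84.9%


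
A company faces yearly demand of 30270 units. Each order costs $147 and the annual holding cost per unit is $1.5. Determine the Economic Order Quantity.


Formula: EOQ = sqrt(2 * D * S / H)
Numerator: 2 * 30270 * 147 = 8899380
2DS/H = 8899380 / 1.5 = 5932920.0
EOQ = sqrt(5932920.0) = 2435.8 units

2435.8 units


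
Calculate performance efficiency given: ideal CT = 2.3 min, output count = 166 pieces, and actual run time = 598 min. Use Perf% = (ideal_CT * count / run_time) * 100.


Formula: Performance = (Ideal CT * Total Count) / Run Time * 100
Ideal output time = 2.3 * 166 = 381.8 min
Performance = 381.8 / 598 * 100 = 63.8%

63.8%


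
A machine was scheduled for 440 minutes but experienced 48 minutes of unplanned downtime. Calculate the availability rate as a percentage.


Formula: Availability = (Planned Time - Downtime) / Planned Time * 100
Uptime = 440 - 48 = 392 min
Availability = 392 / 440 * 100 = 89.1%

89.1%


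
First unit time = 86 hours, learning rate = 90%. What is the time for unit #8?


Formula: T_n = T_1 * (learning_rate)^(log2(n)) where learning_rate = rate/100
Doublings = log2(8) = 3
T_n = 86 * 0.9^3
T_n = 86 * 0.729 = 62.7 hours

62.7 hours


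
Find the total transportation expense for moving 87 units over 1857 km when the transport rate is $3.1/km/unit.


TC = dist * cost * units = 1857 * 3.1 * 87 = $500832.90

$500832.90


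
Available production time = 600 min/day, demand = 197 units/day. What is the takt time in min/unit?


Formula: Takt Time = Available Production Time / Customer Demand
Takt = 600 min/day / 197 units/day
Takt = 3.05 min/unit

3.05 min/unit


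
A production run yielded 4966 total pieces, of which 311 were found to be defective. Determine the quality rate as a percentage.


Formula: Quality Rate = Good Pieces / Total Pieces * 100
Good pieces = 4966 - 311 = 4655
QR = 4655 / 4966 * 100 = 93.7%

93.7%


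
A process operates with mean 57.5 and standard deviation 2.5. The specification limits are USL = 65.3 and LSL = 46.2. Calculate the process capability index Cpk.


Cpu = (65.3 - 57.5) / (3 * 2.5) = 1.04
Cpl = (57.5 - 46.2) / (3 * 2.5) = 1.51
Cpk = min(1.04, 1.51) = 1.04

1.04


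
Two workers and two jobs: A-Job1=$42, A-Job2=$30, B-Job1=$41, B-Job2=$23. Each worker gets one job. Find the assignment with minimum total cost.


Option 1: A->1 + B->2 = $42 + $23 = $65
Option 2: A->2 + B->1 = $30 + $41 = $71
Min cost = min($65, $71) = $65

$65


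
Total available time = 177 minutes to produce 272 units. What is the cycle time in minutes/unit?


Formula: CT = Available Time / Number of Units
CT = 177 min / 272 units
CT = 0.65 min/unit

0.65 min/unit


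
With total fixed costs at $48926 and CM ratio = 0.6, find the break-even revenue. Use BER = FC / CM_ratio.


Formula: BER = Fixed Costs / Contribution Margin Ratio
BER = $48926 / 0.6
BER = $81543.33 (to the nearest cent)

$81543.33


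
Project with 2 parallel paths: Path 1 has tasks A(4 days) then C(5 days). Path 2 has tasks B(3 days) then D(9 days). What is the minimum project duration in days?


Path 1 = 4 + 5 = 9 days
Path 2 = 3 + 9 = 12 days
Duration = max(9, 12) = 12 days

12 days


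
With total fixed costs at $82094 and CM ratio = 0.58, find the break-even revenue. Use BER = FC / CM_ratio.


Formula: BER = Fixed Costs / Contribution Margin Ratio
BER = $82094 / 0.58
BER = $141541.38 (to the nearest cent)

$141541.38


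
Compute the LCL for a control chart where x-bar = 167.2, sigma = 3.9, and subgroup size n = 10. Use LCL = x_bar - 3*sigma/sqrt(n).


LCL = 167.2 - 3 * 3.9 / sqrt(10)

163.5


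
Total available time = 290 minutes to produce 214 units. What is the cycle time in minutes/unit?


Formula: CT = Available Time / Number of Units
CT = 290 min / 214 units
CT = 1.36 min/unit

1.36 min/unit


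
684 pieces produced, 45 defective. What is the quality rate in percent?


Formula: Quality Rate = Good Pieces / Total Pieces * 100
Good pieces = 684 - 45 = 639
QR = 639 / 684 * 100 = 93.4%

93.4%


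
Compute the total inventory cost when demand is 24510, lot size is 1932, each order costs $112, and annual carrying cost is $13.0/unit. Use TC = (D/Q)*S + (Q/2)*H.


TC = 24510/1932 * 112 + 1932/2 * 13.0

$13978.87


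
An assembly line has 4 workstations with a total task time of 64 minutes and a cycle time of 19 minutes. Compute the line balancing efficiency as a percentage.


Formula: Efficiency = Sum of Task Times / (N_stations * CT) * 100
Total station capacity = 4 stations * 19 min = 76 min
Efficiency = 64 / 76 * 100 = 84.2%

84.2%


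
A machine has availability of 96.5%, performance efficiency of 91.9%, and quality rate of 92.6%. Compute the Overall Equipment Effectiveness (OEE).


Formula: OEE = Availability * Performance * Quality / 10000
A * P = 96.5% * 91.9% / 100 = 88.68%
OEE = 88.68% * 92.6% / 100 = 82.1%

82.1%


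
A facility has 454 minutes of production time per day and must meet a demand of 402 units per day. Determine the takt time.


Formula: Takt Time = Available Production Time / Customer Demand
Takt = 454 min/day / 402 units/day
Takt = 1.13 min/unit

1.13 min/unit


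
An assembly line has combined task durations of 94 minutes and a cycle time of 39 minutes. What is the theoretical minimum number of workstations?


Formula: N_min = ceil(Sum of Task Times / Cycle Time)
N_min = ceil(94 min / 39 min) = ceil(2.4103)
N_min = 3 stations

3


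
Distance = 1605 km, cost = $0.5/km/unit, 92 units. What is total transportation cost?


TC = dist * cost * units = 1605 * 0.5 * 92 = $73830.00

$73830.00


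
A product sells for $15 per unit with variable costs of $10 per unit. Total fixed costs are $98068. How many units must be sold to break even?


Formula: BEQ = Fixed Costs / (Price - Variable Cost)
Contribution margin = $15 - $10 = $5/unit
BEQ = ceil($98068 / $5/unit) = ceil(19613.6) = 19614 units

19614 units


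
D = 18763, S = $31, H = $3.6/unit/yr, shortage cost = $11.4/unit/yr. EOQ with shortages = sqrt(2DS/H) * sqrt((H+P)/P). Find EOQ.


Formula: EOQ* = sqrt(2DS/H) * sqrt((H+P)/P)
Base EOQ = sqrt(2*18763*31/3.6) = 568.45 units
Correction = sqrt((3.6+11.4)/11.4) = 1.14708
EOQ* = 568.45 * 1.14708 = 652.1 units

652.1 units


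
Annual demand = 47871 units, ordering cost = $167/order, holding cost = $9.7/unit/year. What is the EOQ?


Formula: EOQ = sqrt(2 * D * S / H)
Numerator: 2 * 47871 * 167 = 15988914
2DS/H = 15988914 / 9.7 = 1648341.6
EOQ = sqrt(1648341.6) = 1283.9 units

1283.9 units


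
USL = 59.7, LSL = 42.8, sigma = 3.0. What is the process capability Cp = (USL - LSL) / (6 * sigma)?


Cp = (59.7 - 42.8) / (6 * 3.0)

0.94


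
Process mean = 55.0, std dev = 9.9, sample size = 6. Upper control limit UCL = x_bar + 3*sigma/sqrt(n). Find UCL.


UCL = 55.0 + 3 * 9.9 / sqrt(6)

67.12


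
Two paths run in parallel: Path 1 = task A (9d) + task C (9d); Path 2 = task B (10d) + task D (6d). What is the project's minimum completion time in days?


Path 1 = 9 + 9 = 18 days
Path 2 = 10 + 6 = 16 days
Duration = max(18, 16) = 18 days

18 days


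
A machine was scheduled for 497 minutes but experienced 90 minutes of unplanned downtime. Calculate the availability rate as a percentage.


Formula: Availability = (Planned Time - Downtime) / Planned Time * 100
Uptime = 497 - 90 = 407 min
Availability = 407 / 497 * 100 = 81.9%

81.9%


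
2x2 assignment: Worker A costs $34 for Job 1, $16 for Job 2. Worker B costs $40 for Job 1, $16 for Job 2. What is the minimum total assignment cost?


Option 1: A->1 + B->2 = $34 + $16 = $50
Option 2: A->2 + B->1 = $16 + $40 = $56
Min cost = min($50, $56) = $50

$50


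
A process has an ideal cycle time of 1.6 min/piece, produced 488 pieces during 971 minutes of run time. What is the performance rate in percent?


Formula: Performance = (Ideal CT * Total Count) / Run Time * 100
Ideal output time = 1.6 * 488 = 780.8 min
Performance = 780.8 / 971 * 100 = 80.4%

80.4%


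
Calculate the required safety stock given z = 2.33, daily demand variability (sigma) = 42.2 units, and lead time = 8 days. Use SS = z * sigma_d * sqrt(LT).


Formula: SS = z * sigma_d * sqrt(LT)
sqrt(LT) = sqrt(8) = 2.8284
SS = 2.33 * 42.2 * 2.8284
SS = 278.1 units

278.1 units


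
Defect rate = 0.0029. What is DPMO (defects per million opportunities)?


DPMO = defect_rate * 1000000 = 0.0029 * 1000000

2900


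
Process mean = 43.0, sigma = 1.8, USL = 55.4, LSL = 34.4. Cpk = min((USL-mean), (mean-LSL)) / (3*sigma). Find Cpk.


Cpu = (55.4 - 43.0) / (3 * 1.8) = 2.3
Cpl = (43.0 - 34.4) / (3 * 1.8) = 1.59
Cpk = min(2.3, 1.59) = 1.59

1.59


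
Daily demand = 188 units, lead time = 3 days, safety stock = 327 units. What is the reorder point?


Formula: ROP = (Daily Demand * Lead Time) + Safety Stock
Demand during lead time = 188 * 3 = 564 units
ROP = 564 + 327 = 891 units

891 units


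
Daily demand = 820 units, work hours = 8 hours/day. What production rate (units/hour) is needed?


Formula: Production Rate = Daily Demand / Available Hours
Rate = 820 units/day / 8 hours/day
Rate = 102.5 units/hour

102.5 units/hour


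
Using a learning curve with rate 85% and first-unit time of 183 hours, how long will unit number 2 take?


Formula: T_n = T_1 * (learning_rate)^(log2(n)) where learning_rate = rate/100
Doublings = log2(2) = 1
T_n = 183 * 0.85^1
T_n = 183 * 0.85 = 155.6 hours

155.6 hours


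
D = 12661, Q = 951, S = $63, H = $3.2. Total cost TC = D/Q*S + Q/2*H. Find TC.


TC = 12661/951 * 63 + 951/2 * 3.2

$2360.34


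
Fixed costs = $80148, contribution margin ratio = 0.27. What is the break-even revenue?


Formula: BER = Fixed Costs / Contribution Margin Ratio
BER = $80148 / 0.27
BER = $296844.44 (to the nearest cent)

$296844.44


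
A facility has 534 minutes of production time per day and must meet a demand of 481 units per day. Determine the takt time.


Formula: Takt Time = Available Production Time / Customer Demand
Takt = 534 min/day / 481 units/day
Takt = 1.11 min/unit

1.11 min/unit


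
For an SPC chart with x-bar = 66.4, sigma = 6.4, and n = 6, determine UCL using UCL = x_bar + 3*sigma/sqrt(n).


UCL = 66.4 + 3 * 6.4 / sqrt(6)

74.24


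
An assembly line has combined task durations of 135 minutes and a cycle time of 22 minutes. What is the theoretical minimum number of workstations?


Formula: N_min = ceil(Sum of Task Times / Cycle Time)
N_min = ceil(135 min / 22 min) = ceil(6.1364)
N_min = 7 stations

7


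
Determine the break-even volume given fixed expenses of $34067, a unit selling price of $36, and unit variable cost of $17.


Formula: BEQ = Fixed Costs / (Price - Variable Cost)
Contribution margin = $36 - $17 = $19/unit
BEQ = ceil($34067 / $19/unit) = ceil(1793.0) = 1793 units

1793 units


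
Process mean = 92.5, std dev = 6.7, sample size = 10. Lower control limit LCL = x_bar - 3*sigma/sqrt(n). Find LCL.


LCL = 92.5 - 3 * 6.7 / sqrt(10)

86.14


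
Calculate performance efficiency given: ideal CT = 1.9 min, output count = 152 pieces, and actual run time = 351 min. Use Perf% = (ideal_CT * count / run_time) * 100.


Formula: Performance = (Ideal CT * Total Count) / Run Time * 100
Ideal output time = 1.9 * 152 = 288.8 min
Performance = 288.8 / 351 * 100 = 82.3%

82.3%


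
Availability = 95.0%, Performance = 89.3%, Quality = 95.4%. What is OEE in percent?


Formula: OEE = Availability * Performance * Quality / 10000
A * P = 95.0% * 89.3% / 100 = 84.84%
OEE = 84.84% * 95.4% / 100 = 80.9%

80.9%


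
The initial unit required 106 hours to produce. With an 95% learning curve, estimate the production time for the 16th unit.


Formula: T_n = T_1 * (learning_rate)^(log2(n)) where learning_rate = rate/100
Doublings = log2(16) = 4
T_n = 106 * 0.95^4
T_n = 106 * 0.8145 = 86.3 hours

86.3 hours


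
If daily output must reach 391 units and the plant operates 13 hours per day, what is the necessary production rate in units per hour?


Formula: Production Rate = Daily Demand / Available Hours
Rate = 391 units/day / 13 hours/day
Rate = 30.1 units/hour

30.1 units/hour


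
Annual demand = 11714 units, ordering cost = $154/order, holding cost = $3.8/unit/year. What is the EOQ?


Formula: EOQ = sqrt(2 * D * S / H)
Numerator: 2 * 11714 * 154 = 3607912
2DS/H = 3607912 / 3.8 = 949450.5
EOQ = sqrt(949450.5) = 974.4 units

974.4 units


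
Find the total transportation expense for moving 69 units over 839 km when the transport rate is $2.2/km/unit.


TC = dist * cost * units = 839 * 2.2 * 69 = $127360.20

$127360.20


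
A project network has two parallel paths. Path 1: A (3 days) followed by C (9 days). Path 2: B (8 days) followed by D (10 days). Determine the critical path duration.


Path 1 = 3 + 9 = 12 days
Path 2 = 8 + 10 = 18 days
Duration = max(12, 18) = 18 days

18 days


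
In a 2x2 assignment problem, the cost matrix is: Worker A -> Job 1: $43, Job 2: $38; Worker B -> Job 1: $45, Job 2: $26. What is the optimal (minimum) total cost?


Option 1: A->1 + B->2 = $43 + $26 = $69
Option 2: A->2 + B->1 = $38 + $45 = $83
Min cost = min($69, $83) = $69

$69


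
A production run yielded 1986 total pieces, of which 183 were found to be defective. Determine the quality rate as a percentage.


Formula: Quality Rate = Good Pieces / Total Pieces * 100
Good pieces = 1986 - 183 = 1803
QR = 1803 / 1986 * 100 = 90.8%

90.8%


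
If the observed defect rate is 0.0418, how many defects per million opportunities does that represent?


DPMO = defect_rate * 1000000 = 0.0418 * 1000000

41800


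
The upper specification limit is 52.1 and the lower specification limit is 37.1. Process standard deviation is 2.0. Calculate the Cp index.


Cp = (52.1 - 37.1) / (6 * 2.0)

1.25


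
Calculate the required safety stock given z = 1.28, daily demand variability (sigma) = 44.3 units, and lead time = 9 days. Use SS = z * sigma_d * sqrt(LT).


Formula: SS = z * sigma_d * sqrt(LT)
sqrt(LT) = sqrt(9) = 3.0
SS = 1.28 * 44.3 * 3.0
SS = 170.1 units

170.1 units


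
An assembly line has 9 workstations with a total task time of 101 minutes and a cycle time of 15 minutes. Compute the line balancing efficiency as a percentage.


Formula: Efficiency = Sum of Task Times / (N_stations * CT) * 100
Total station capacity = 9 stations * 15 min = 135 min
Efficiency = 101 / 135 * 100 = 74.8%

74.8%


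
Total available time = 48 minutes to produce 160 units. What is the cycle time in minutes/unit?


Formula: CT = Available Time / Number of Units
CT = 48 min / 160 units
CT = 0.3 min/unit

0.3 min/unit


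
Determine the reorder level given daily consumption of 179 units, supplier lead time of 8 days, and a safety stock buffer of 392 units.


Formula: ROP = (Daily Demand * Lead Time) + Safety Stock
Demand during lead time = 179 * 8 = 1432 units
ROP = 1432 + 392 = 1824 units

1824 units


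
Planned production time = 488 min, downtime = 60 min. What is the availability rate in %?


Formula: Availability = (Planned Time - Downtime) / Planned Time * 100
Uptime = 488 - 60 = 428 min
Availability = 428 / 488 * 100 = 87.7%

87.7%


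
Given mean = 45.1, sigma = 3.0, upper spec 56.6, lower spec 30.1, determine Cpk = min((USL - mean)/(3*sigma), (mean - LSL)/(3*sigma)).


Cpu = (56.6 - 45.1) / (3 * 3.0) = 1.28
Cpl = (45.1 - 30.1) / (3 * 3.0) = 1.67
Cpk = min(1.28, 1.67) = 1.28

1.28


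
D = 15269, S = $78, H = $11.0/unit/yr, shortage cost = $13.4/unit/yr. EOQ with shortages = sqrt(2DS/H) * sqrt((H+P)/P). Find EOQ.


Formula: EOQ* = sqrt(2DS/H) * sqrt((H+P)/P)
Base EOQ = sqrt(2*15269*78/11.0) = 465.34 units
Correction = sqrt((11.0+13.4)/13.4) = 1.34941
EOQ* = 465.34 * 1.34941 = 627.9 units

627.9 units


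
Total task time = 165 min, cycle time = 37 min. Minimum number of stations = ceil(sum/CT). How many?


Formula: N_min = ceil(Sum of Task Times / Cycle Time)
N_min = ceil(165 min / 37 min) = ceil(4.4595)
N_min = 5 stations

5


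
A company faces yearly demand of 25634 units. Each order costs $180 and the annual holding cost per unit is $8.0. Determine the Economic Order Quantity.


Formula: EOQ = sqrt(2 * D * S / H)
Numerator: 2 * 25634 * 180 = 9228240
2DS/H = 9228240 / 8.0 = 1153530.0
EOQ = sqrt(1153530.0) = 1074.0 units

1074.0 units


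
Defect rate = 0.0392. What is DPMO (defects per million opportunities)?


DPMO = defect_rate * 1000000 = 0.0392 * 1000000

39200


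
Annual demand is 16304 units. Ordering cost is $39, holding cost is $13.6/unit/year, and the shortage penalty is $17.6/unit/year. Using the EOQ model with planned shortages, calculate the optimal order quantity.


Formula: EOQ* = sqrt(2DS/H) * sqrt((H+P)/P)
Base EOQ = sqrt(2*16304*39/13.6) = 305.79 units
Correction = sqrt((13.6+17.6)/17.6) = 1.33144
EOQ* = 305.79 * 1.33144 = 407.1 units

407.1 units


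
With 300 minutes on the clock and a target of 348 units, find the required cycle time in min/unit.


Formula: CT = Available Time / Number of Units
CT = 300 min / 348 units
CT = 0.86 min/unit

0.86 min/unit


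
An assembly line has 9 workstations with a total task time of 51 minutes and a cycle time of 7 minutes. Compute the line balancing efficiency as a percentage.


Formula: Efficiency = Sum of Task Times / (N_stations * CT) * 100
Total station capacity = 9 stations * 7 min = 63 min
Efficiency = 51 / 63 * 100 = 81.0%

81.0%


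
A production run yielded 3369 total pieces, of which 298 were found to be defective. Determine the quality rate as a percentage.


Formula: Quality Rate = Good Pieces / Total Pieces * 100
Good pieces = 3369 - 298 = 3071
QR = 3071 / 3369 * 100 = 91.2%

91.2%


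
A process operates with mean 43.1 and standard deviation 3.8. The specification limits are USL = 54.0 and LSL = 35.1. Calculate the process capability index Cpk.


Cpu = (54.0 - 43.1) / (3 * 3.8) = 0.96
Cpl = (43.1 - 35.1) / (3 * 3.8) = 0.7
Cpk = min(0.96, 0.7) = 0.7

0.7


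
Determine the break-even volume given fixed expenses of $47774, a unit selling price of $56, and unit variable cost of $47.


Formula: BEQ = Fixed Costs / (Price - Variable Cost)
Contribution margin = $56 - $47 = $9/unit
BEQ = ceil($47774 / $9/unit) = ceil(5308.22) = 5309 units

5309 units


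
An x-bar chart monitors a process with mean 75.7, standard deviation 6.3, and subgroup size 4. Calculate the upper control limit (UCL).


UCL = 75.7 + 3 * 6.3 / sqrt(4)

85.15


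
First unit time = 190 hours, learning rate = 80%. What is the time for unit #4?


Formula: T_n = T_1 * (learning_rate)^(log2(n)) where learning_rate = rate/100
Doublings = log2(4) = 2
T_n = 190 * 0.8^2
T_n = 190 * 0.64 = 121.6 hours

121.6 hours


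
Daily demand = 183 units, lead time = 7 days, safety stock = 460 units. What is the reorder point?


Formula: ROP = (Daily Demand * Lead Time) + Safety Stock
Demand during lead time = 183 * 7 = 1281 units
ROP = 1281 + 460 = 1741 units

1741 units


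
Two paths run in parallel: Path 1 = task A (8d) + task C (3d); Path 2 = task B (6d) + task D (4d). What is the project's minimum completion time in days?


Path 1 = 8 + 3 = 11 days
Path 2 = 6 + 4 = 10 days
Duration = max(11, 10) = 11 days

11 days


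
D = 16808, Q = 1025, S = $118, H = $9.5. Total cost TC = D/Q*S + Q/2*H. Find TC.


TC = 16808/1025 * 118 + 1025/2 * 9.5

$6803.72


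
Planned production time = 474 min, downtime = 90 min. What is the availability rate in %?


Formula: Availability = (Planned Time - Downtime) / Planned Time * 100
Uptime = 474 - 90 = 384 min
Availability = 384 / 474 * 100 = 81.0%

81.0%


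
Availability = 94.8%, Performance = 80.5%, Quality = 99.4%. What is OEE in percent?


Formula: OEE = Availability * Performance * Quality / 10000
A * P = 94.8% * 80.5% / 100 = 76.31%
OEE = 76.31% * 99.4% / 100 = 75.9%

75.9%


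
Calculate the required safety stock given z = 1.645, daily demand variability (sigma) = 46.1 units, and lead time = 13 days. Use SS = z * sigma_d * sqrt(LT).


Formula: SS = z * sigma_d * sqrt(LT)
sqrt(LT) = sqrt(13) = 3.6056
SS = 1.645 * 46.1 * 3.6056
SS = 273.4 units

273.4 units


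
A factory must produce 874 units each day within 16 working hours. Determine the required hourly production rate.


Formula: Production Rate = Daily Demand / Available Hours
Rate = 874 units/day / 16 hours/day
Rate = 54.6 units/hour

54.6 units/hour


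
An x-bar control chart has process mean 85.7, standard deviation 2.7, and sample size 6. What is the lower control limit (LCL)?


LCL = 85.7 - 3 * 2.7 / sqrt(6)

82.39


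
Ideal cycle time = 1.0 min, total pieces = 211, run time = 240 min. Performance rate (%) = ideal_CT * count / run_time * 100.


Formula: Performance = (Ideal CT * Total Count) / Run Time * 100
Ideal output time = 1.0 * 211 = 211.0 min
Performance = 211.0 / 240 * 100 = 87.9%

87.9%


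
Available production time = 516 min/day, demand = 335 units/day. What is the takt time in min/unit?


Formula: Takt Time = Available Production Time / Customer Demand
Takt = 516 min/day / 335 units/day
Takt = 1.54 min/unit

1.54 min/unit


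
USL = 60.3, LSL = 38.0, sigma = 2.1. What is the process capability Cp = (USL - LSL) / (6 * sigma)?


Cp = (60.3 - 38.0) / (6 * 2.1)

1.77


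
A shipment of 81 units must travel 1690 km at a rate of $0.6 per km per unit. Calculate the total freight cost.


TC = dist * cost * units = 1690 * 0.6 * 81 = $82134.00

$82134.00


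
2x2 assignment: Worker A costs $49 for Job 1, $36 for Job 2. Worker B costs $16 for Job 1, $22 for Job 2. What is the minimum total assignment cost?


Option 1: A->1 + B->2 = $49 + $22 = $71
Option 2: A->2 + B->1 = $36 + $16 = $52
Min cost = min($71, $52) = $52

$52


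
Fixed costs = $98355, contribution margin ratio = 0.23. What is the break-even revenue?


Formula: BER = Fixed Costs / Contribution Margin Ratio
BER = $98355 / 0.23
BER = $427630.43 (to the nearest cent)

$427630.43


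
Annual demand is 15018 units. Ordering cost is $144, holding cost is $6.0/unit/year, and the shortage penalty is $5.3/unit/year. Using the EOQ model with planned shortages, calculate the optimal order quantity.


Formula: EOQ* = sqrt(2DS/H) * sqrt((H+P)/P)
Base EOQ = sqrt(2*15018*144/6.0) = 849.04 units
Correction = sqrt((6.0+5.3)/5.3) = 1.46016
EOQ* = 849.04 * 1.46016 = 1239.7 units

1239.7 units


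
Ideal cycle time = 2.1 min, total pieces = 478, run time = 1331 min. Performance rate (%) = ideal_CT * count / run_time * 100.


Formula: Performance = (Ideal CT * Total Count) / Run Time * 100
Ideal output time = 2.1 * 478 = 1003.8 min
Performance = 1003.8 / 1331 * 100 = 75.4%

75.4%


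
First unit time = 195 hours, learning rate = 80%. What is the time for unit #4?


Formula: T_n = T_1 * (learning_rate)^(log2(n)) where learning_rate = rate/100
Doublings = log2(4) = 2
T_n = 195 * 0.8^2
T_n = 195 * 0.64 = 124.8 hours

124.8 hours


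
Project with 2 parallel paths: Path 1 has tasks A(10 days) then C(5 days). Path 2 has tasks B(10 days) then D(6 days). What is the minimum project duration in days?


Path 1 = 10 + 5 = 15 days
Path 2 = 10 + 6 = 16 days
Duration = max(15, 16) = 16 days

16 days


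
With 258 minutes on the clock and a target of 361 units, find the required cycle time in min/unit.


Formula: CT = Available Time / Number of Units
CT = 258 min / 361 units
CT = 0.71 min/unit

0.71 min/unit


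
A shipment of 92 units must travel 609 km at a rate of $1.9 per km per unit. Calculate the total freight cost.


TC = dist * cost * units = 609 * 1.9 * 92 = $106453.20

$106453.20


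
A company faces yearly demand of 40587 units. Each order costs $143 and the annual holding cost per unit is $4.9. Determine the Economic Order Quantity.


Formula: EOQ = sqrt(2 * D * S / H)
Numerator: 2 * 40587 * 143 = 11607882
2DS/H = 11607882 / 4.9 = 2368955.5
EOQ = sqrt(2368955.5) = 1539.1 units

1539.1 units


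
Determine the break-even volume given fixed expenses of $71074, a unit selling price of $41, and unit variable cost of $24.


Formula: BEQ = Fixed Costs / (Price - Variable Cost)
Contribution margin = $41 - $24 = $17/unit
BEQ = ceil($71074 / $17/unit) = ceil(4180.82) = 4181 units

4181 units


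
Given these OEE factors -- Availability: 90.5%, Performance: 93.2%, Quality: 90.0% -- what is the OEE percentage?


Formula: OEE = Availability * Performance * Quality / 10000
A * P = 90.5% * 93.2% / 100 = 84.35%
OEE = 84.35% * 90.0% / 100 = 75.9%

75.9%


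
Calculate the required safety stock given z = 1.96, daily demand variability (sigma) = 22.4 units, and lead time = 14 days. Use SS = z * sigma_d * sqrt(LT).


Formula: SS = z * sigma_d * sqrt(LT)
sqrt(LT) = sqrt(14) = 3.7417
SS = 1.96 * 22.4 * 3.7417
SS = 164.3 units

164.3 units


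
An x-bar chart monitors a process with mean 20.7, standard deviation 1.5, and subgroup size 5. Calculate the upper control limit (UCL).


UCL = 20.7 + 3 * 1.5 / sqrt(5)

22.71


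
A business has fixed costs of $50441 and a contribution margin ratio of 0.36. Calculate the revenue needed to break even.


Formula: BER = Fixed Costs / Contribution Margin Ratio
BER = $50441 / 0.36
BER = $140113.89 (to the nearest cent)

$140113.89


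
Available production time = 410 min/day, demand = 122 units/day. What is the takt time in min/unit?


Formula: Takt Time = Available Production Time / Customer Demand
Takt = 410 min/day / 122 units/day
Takt = 3.36 min/unit

3.36 min/unit


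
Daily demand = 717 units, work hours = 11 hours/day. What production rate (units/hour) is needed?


Formula: Production Rate = Daily Demand / Available Hours
Rate = 717 units/day / 11 hours/day
Rate = 65.2 units/hour

65.2 units/hour


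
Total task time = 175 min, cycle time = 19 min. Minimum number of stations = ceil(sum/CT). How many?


Formula: N_min = ceil(Sum of Task Times / Cycle Time)
N_min = ceil(175 min / 19 min) = ceil(9.2105)
N_min = 10 stations

10


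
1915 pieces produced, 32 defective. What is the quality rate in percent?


Formula: Quality Rate = Good Pieces / Total Pieces * 100
Good pieces = 1915 - 32 = 1883
QR = 1883 / 1915 * 100 = 98.3%

98.3%


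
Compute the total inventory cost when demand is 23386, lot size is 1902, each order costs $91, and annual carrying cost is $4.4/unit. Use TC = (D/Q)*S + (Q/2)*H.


TC = 23386/1902 * 91 + 1902/2 * 4.4

$5303.29


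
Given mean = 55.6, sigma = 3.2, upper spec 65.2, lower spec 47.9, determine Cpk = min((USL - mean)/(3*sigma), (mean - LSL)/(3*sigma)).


Cpu = (65.2 - 55.6) / (3 * 3.2) = 1.0
Cpl = (55.6 - 47.9) / (3 * 3.2) = 0.8
Cpk = min(1.0, 0.8) = 0.8

0.8


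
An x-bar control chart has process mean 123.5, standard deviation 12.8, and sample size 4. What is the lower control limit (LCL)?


LCL = 123.5 - 3 * 12.8 / sqrt(4)

104.3


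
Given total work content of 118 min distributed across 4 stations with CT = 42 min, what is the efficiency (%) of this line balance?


Formula: Efficiency = Sum of Task Times / (N_stations * CT) * 100
Total station capacity = 4 stations * 42 min = 168 min
Efficiency = 118 / 168 * 100 = 70.2%

70.2%


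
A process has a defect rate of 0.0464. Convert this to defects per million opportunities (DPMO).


DPMO = defect_rate * 1000000 = 0.0464 * 1000000

46400


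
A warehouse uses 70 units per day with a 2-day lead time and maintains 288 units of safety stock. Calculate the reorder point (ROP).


Formula: ROP = (Daily Demand * Lead Time) + Safety Stock
Demand during lead time = 70 * 2 = 140 units
ROP = 140 + 288 = 428 units

428 units


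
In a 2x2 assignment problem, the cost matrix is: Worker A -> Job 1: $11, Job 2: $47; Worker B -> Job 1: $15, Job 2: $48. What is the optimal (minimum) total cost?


Option 1: A->1 + B->2 = $11 + $48 = $59
Option 2: A->2 + B->1 = $47 + $15 = $62
Min cost = min($59, $62) = $59

$59


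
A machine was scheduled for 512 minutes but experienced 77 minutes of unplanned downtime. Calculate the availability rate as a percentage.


Formula: Availability = (Planned Time - Downtime) / Planned Time * 100
Uptime = 512 - 77 = 435 min
Availability = 435 / 512 * 100 = 85.0%

85.0%


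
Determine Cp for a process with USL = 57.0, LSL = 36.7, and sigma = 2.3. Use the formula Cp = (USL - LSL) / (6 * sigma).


Cp = (57.0 - 36.7) / (6 * 2.3)

1.47


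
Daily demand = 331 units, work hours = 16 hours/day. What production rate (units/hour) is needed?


Formula: Production Rate = Daily Demand / Available Hours
Rate = 331 units/day / 16 hours/day
Rate = 20.7 units/hour

20.7 units/hour


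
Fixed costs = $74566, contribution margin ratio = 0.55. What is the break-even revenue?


Formula: BER = Fixed Costs / Contribution Margin Ratio
BER = $74566 / 0.55
BER = $135574.55 (to the nearest cent)

$135574.55


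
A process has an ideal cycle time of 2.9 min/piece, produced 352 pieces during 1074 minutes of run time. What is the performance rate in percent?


Formula: Performance = (Ideal CT * Total Count) / Run Time * 100
Ideal output time = 2.9 * 352 = 1020.8 min
Performance = 1020.8 / 1074 * 100 = 95.0%

95.0%


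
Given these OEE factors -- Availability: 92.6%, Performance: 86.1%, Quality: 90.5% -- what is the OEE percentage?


Formula: OEE = Availability * Performance * Quality / 10000
A * P = 92.6% * 86.1% / 100 = 79.73%
OEE = 79.73% * 90.5% / 100 = 72.2%

72.2%


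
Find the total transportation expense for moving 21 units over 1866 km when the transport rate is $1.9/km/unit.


TC = dist * cost * units = 1866 * 1.9 * 21 = $74453.40

$74453.40


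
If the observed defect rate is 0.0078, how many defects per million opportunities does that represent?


DPMO = defect_rate * 1000000 = 0.0078 * 1000000

7800


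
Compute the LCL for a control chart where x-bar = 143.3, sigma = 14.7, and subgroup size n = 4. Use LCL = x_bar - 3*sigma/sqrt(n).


LCL = 143.3 - 3 * 14.7 / sqrt(4)

121.25


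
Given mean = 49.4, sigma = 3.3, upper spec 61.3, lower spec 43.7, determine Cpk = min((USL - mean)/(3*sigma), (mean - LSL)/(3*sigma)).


Cpu = (61.3 - 49.4) / (3 * 3.3) = 1.2
Cpl = (49.4 - 43.7) / (3 * 3.3) = 0.58
Cpk = min(1.2, 0.58) = 0.58

0.58


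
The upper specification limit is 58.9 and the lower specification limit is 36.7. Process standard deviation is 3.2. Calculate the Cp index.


Cp = (58.9 - 36.7) / (6 * 3.2)

1.16


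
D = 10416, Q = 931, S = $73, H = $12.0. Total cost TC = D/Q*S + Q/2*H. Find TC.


TC = 10416/931 * 73 + 931/2 * 12.0

$6402.72


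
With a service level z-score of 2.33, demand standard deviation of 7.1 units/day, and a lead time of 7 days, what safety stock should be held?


Formula: SS = z * sigma_d * sqrt(LT)
sqrt(LT) = sqrt(7) = 2.6458
SS = 2.33 * 7.1 * 2.6458
SS = 43.8 units

43.8 units


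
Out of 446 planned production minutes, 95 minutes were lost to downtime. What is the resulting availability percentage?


Formula: Availability = (Planned Time - Downtime) / Planned Time * 100
Uptime = 446 - 95 = 351 min
Availability = 351 / 446 * 100 = 78.7%

78.7%


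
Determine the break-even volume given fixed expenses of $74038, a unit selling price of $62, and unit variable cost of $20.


Formula: BEQ = Fixed Costs / (Price - Variable Cost)
Contribution margin = $62 - $20 = $42/unit
BEQ = ceil($74038 / $42/unit) = ceil(1762.81) = 1763 units

1763 units


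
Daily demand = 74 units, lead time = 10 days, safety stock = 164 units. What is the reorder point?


Formula: ROP = (Daily Demand * Lead Time) + Safety Stock
Demand during lead time = 74 * 10 = 740 units
ROP = 740 + 164 = 904 units

904 units


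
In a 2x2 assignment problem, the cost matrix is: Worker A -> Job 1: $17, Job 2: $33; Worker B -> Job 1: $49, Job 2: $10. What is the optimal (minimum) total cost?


Option 1: A->1 + B->2 = $17 + $10 = $27
Option 2: A->2 + B->1 = $33 + $49 = $82
Min cost = min($27, $82) = $27

$27


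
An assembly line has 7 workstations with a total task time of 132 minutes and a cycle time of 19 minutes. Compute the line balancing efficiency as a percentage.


Formula: Efficiency = Sum of Task Times / (N_stations * CT) * 100
Total station capacity = 7 stations * 19 min = 133 min
Efficiency = 132 / 133 * 100 = 99.2%

99.2%


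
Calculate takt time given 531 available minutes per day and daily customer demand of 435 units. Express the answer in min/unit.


Formula: Takt Time = Available Production Time / Customer Demand
Takt = 531 min/day / 435 units/day
Takt = 1.22 min/unit

1.22 min/unit


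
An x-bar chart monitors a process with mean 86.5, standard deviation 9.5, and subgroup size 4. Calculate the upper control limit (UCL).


UCL = 86.5 + 3 * 9.5 / sqrt(4)

100.75


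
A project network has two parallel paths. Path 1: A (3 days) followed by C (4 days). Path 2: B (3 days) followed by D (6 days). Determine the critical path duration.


Path 1 = 3 + 4 = 7 days
Path 2 = 3 + 6 = 9 days
Duration = max(7, 9) = 9 days

9 days


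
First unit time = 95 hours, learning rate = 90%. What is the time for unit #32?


Formula: T_n = T_1 * (learning_rate)^(log2(n)) where learning_rate = rate/100
Doublings = log2(32) = 5
T_n = 95 * 0.9^5
T_n = 95 * 0.5905 = 56.1 hours

56.1 hours


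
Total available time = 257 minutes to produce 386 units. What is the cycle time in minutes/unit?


Formula: CT = Available Time / Number of Units
CT = 257 min / 386 units
CT = 0.67 min/unit

0.67 min/unit


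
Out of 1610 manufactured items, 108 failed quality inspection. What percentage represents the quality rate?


Formula: Quality Rate = Good Pieces / Total Pieces * 100
Good pieces = 1610 - 108 = 1502
QR = 1502 / 1610 * 100 = 93.3%

93.3%


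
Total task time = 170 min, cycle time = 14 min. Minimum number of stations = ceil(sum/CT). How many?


Formula: N_min = ceil(Sum of Task Times / Cycle Time)
N_min = ceil(170 min / 14 min) = ceil(12.1429)
N_min = 13 stations

13


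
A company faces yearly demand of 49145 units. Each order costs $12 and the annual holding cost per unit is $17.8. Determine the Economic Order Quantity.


Formula: EOQ = sqrt(2 * D * S / H)
Numerator: 2 * 49145 * 12 = 1179480
2DS/H = 1179480 / 17.8 = 66262.9
EOQ = sqrt(66262.9) = 257.4 units

257.4 units
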